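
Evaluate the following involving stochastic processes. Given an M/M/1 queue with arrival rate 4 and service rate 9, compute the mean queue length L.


rho = 4/9 = 0.4444
L = rho/(1-rho)
= 0.4444/0.5556
= 0.8000

0.8000


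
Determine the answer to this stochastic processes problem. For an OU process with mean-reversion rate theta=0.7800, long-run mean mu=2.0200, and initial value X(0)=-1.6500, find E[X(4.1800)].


E[X(t)] = mu + (X(0) - mu)*exp(-theta*t)
= 2.0200 + (-1.6500 - 2.0200)*exp(-0.7800*4.1800)
= 2.0200 + -3.6700 * 0.0384
= 1.8792

1.8792


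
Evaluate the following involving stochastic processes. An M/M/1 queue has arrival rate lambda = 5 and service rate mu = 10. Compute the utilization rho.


rho = lambda/mu
= 5/10
= 0.5000

0.5000


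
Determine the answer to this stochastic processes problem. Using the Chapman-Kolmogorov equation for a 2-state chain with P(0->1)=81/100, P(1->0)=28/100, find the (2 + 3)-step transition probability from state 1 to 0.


P^5 = P^2 * P^3
Computing via matrix multiplication of the transition matrix.
Entry (1,0) of P^5 = 0.2569

0.2569


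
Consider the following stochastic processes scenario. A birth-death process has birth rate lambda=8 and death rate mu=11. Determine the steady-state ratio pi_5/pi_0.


For birth-death process, pi_n/pi_0 = (lambda/mu)^n
= (8/11)^5
= 0.2035

0.2035


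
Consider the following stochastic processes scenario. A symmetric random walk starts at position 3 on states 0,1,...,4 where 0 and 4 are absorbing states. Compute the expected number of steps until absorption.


For symmetric RW on 0,...,N with absorbing barriers, E(i) = i*(N-i)
E(3) = 3 * 1 = 3

3


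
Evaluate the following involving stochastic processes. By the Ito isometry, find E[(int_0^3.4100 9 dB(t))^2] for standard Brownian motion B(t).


By Ito isometry: E[(int f dB)^2] = int f^2 dt
= 9^2 * 3.4100
= 81 * 3.4100 = 276.2100

276.2100


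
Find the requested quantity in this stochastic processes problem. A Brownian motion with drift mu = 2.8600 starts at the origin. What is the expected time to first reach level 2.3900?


Expected first passage time = a/mu
= 2.3900/2.8600
= 0.8357

0.8357


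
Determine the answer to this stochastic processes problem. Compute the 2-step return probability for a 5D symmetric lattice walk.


P(return in 2 steps) = P(reverse first step) = 1/(2d)
= 1/10
= 0.1000

0.1000


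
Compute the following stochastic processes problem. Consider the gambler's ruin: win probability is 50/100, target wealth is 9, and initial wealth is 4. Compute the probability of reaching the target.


p = 1/2: P(win) = i/N = 4/9
= 0.4444

0.4444


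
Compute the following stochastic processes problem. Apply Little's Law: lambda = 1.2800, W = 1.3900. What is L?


Little's Law: L = lambda * W
= 1.2800 * 1.3900
= 1.7792

1.7792


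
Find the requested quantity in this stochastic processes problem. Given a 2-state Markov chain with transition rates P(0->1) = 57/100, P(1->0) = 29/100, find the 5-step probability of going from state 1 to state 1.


Computing P^5 by matrix multiplication.
P = [[0.4300, 0.5700], [0.2900, 0.7100]]
After raising P to the power 5:
P^5(1,1) = 0.6628

0.6628


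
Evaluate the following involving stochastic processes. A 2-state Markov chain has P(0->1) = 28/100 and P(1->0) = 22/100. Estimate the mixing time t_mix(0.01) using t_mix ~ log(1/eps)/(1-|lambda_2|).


lambda_2 = |1 - p01 - p10| = |1 - 0.2800 - 0.2200| = 0.5000
t_mix ~ log(1/eps)/(1 - |lambda_2|)
= log(100)/(1 - 0.5000) = 4.6052/0.5000
= 9.2103

9.2103


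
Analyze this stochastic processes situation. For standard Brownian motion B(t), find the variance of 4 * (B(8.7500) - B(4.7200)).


Var(alpha*(B(t)-B(s))) = alpha^2 * (t-s)
= 4^2 * (8.7500 - 4.7200)
= 16 * 4.0300
= 64.4800

64.4800


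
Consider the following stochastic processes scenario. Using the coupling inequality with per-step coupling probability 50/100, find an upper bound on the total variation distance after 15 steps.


TV distance bound <= (1-delta)^n
= (1 - 0.5000)^15
= 0.5000^15
= 3.0518e-05

3.0518e-05


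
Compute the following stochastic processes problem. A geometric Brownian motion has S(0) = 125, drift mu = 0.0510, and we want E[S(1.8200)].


E[S(t)] = S(0) * exp(mu * t)
= 125 * exp(0.0510 * 1.8200)
= 125 * 1.0973
= 137.1580

137.1580


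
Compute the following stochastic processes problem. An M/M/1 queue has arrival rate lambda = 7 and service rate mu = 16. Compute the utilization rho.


rho = lambda/mu
= 7/16
= 0.4375

0.4375


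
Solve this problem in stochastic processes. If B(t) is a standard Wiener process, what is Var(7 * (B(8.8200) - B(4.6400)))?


Var(alpha*(B(t)-B(s))) = alpha^2 * (t-s)
= 7^2 * (8.8200 - 4.6400)
= 49 * 4.1800
= 204.8200

204.8200


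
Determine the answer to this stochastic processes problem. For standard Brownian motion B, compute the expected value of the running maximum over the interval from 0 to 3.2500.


E(max B(s)) = sqrt(2t/pi)
= sqrt(2*3.2500/pi)
= sqrt(2.0690)
= 1.4384

1.4384


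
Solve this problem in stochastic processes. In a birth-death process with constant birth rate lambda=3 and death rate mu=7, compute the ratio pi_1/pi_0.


For birth-death process, pi_n/pi_0 = (lambda/mu)^n
= (3/7)^1
= 0.4286

0.4286


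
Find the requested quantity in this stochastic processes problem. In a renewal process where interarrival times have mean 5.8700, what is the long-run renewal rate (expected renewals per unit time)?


Long-run renewal rate = 1/E(X)
= 1/5.8700
= 0.1704

0.1704


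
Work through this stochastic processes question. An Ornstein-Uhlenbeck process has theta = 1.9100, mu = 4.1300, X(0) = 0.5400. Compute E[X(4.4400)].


E[X(t)] = mu + (X(0) - mu)*exp(-theta*t)
= 4.1300 + (0.5400 - 4.1300)*exp(-1.9100*4.4400)
= 4.1300 + -3.5900 * 2.0750e-04
= 4.1293

4.1293


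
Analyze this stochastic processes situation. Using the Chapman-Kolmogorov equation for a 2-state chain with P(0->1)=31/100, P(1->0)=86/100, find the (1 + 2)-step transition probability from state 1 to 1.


P^3 = P^1 * P^2
Computing via matrix multiplication of the transition matrix.
Entry (1,1) of P^3 = 0.2613

0.2613


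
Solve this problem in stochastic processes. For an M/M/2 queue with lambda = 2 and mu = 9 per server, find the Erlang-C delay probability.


a = lambda/mu = 0.2222
rho = a/c = 0.1111
Erlang-C formula applied:
C(c,a) = 0.0222

0.0222


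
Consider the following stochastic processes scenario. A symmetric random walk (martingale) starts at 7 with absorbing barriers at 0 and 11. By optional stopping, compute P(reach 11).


By optional stopping theorem: E(M at tau) = M(0) = 7
P(hit 11)*11 + P(hit 0)*0 = 7
P(hit 11) = (7 - 0)/(11 - 0) = 7/11 = 0.6364

0.6364


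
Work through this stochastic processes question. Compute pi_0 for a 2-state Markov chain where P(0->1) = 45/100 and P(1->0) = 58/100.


Stationary distribution: pi_0 = p10/(p01+p10), pi_1 = p01/(p01+p10)
p01 = 0.4500, p10 = 0.5800
pi_0 = 0.5631

0.5631


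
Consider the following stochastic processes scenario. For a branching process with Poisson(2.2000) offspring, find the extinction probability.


Since mu = 2.2000 > 1, extinction prob q < 1.
Solve s = exp(mu*(s-1)) iteratively.
q = 0.1563

0.1563


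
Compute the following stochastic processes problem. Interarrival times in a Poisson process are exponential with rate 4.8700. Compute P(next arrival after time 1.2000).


P(X > t) = exp(-lambda * t)
= exp(-4.8700 * 1.2000)
= exp(-5.8440) = 0.0029

0.0029


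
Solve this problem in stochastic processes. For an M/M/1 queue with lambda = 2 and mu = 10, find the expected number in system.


rho = 2/10 = 0.2000
L = rho/(1-rho)
= 0.2000/0.8000
= 0.2500

0.2500


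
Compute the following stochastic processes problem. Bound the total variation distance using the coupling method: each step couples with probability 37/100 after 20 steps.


TV distance bound <= (1-delta)^n
= (1 - 0.3700)^20
= 0.6300^20
= 9.7009e-05

9.7009e-05


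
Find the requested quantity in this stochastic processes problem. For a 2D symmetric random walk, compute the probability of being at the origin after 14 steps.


P = C(14,7)^2 / 4^14
= 3432^2 / 268435456
= 11778624 / 268435456
= 0.0439

0.0439


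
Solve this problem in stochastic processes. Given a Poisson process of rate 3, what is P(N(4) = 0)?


P(N(t)=k) = (lambda*t)^k * exp(-lambda*t) / k!
lambda*t = 12
= 12^0 * exp(-12) / 0!
= 1 * 6.1442e-06 / 1
= 6.1442e-06

6.1442e-06


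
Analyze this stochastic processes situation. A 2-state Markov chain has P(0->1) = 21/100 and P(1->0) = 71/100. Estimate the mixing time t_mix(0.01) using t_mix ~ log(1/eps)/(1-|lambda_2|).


lambda_2 = |1 - p01 - p10| = |1 - 0.2100 - 0.7100| = 0.0800
t_mix ~ log(1/eps)/(1 - |lambda_2|)
= log(100)/(1 - 0.0800) = 4.6052/0.9200
= 5.0056

5.0056


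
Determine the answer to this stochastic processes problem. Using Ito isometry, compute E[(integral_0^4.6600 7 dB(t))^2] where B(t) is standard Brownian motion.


By Ito isometry: E[(int f dB)^2] = int f^2 dt
= 7^2 * 4.6600
= 49 * 4.6600 = 228.3400

228.3400


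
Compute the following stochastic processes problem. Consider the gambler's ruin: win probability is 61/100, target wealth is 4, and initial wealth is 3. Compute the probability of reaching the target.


Gambler's ruin formula:
r = q/p = 0.3900/0.6100 = 0.6393
P(win) = (1 - r^i)/(1 - r^N)
= (1 - 0.6393^3)/(1 - 0.6393^4)
= 0.8868

0.8868


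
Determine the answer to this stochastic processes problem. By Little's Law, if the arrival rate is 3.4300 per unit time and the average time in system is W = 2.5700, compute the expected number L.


Little's Law: L = lambda * W
= 3.4300 * 2.5700
= 8.8151

8.8151


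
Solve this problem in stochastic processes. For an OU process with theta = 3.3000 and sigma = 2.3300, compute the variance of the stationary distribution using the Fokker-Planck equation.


Stationary variance = sigma^2 / (2*theta)
= 2.3300^2 / (2*3.3000)
= 5.4289 / 6.6000
= 0.8226

0.8226


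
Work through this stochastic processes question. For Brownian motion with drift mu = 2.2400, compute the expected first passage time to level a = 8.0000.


Expected first passage time = a/mu
= 8.0000/2.2400
= 3.5714

3.5714


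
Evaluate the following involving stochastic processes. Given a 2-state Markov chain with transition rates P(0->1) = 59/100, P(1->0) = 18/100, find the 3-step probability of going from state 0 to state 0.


Computing P^3 by matrix multiplication.
P = [[0.4100, 0.5900], [0.1800, 0.8200]]
After raising P to the power 3:
P^3(0,0) = 0.2431

0.2431


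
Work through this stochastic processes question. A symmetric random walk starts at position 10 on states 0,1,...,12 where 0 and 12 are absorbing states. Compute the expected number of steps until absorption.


For symmetric RW on 0,...,N with absorbing barriers, E(i) = i*(N-i)
E(10) = 10 * 2 = 20

20


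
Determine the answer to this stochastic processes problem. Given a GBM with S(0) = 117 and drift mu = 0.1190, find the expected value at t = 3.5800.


E[S(t)] = S(0) * exp(mu * t)
= 117 * exp(0.1190 * 3.5800)
= 117 * 1.5312
= 179.1447

179.1447


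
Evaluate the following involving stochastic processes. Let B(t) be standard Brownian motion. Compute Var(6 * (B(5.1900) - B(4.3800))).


Var(alpha*(B(t)-B(s))) = alpha^2 * (t-s)
= 6^2 * (5.1900 - 4.3800)
= 36 * 0.8100
= 29.1600

29.1600


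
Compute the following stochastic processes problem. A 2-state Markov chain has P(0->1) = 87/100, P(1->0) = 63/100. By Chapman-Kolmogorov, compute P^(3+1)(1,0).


P^4 = P^3 * P^1
Computing via matrix multiplication of the transition matrix.
Entry (1,0) of P^4 = 0.3938

0.3938


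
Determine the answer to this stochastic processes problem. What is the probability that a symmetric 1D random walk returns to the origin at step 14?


P(S(14) = 0) = C(14,7) / 4^7
= 3432 / 16384
= 0.2095

0.2095


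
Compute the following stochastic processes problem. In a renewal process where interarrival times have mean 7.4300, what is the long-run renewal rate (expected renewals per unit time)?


Long-run renewal rate = 1/E(X)
= 1/7.4300
= 0.1346

0.1346


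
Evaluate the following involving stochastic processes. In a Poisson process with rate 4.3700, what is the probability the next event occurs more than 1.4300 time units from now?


P(X > t) = exp(-lambda * t)
= exp(-4.3700 * 1.4300)
= exp(-6.2491) = 0.0019

0.0019


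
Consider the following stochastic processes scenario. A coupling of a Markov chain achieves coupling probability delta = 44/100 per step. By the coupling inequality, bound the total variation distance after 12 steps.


TV distance bound <= (1-delta)^n
= (1 - 0.4400)^12
= 0.5600^12
= 9.5117e-04

9.5117e-04


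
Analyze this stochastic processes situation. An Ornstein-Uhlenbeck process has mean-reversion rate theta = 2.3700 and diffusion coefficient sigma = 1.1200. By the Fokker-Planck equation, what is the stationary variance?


Stationary variance = sigma^2 / (2*theta)
= 1.1200^2 / (2*2.3700)
= 1.2544 / 4.7400
= 0.2646

0.2646


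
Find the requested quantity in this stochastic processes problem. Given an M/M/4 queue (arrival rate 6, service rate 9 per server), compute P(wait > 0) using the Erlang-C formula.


a = lambda/mu = 0.6667
rho = a/c = 0.1667
Erlang-C formula applied:
C(c,a) = 0.0051

0.0051


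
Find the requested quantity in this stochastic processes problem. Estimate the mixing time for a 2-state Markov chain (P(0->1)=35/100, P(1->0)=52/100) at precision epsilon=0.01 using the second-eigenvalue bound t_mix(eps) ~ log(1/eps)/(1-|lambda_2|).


lambda_2 = |1 - p01 - p10| = |1 - 0.3500 - 0.5200| = 0.1300
t_mix ~ log(1/eps)/(1 - |lambda_2|)
= log(100)/(1 - 0.1300) = 4.6052/0.8700
= 5.2933

5.2933


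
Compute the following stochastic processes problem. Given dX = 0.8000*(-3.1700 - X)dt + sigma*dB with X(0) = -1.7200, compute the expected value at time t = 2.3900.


E[X(t)] = mu + (X(0) - mu)*exp(-theta*t)
= -3.1700 + (-1.7200 - -3.1700)*exp(-0.8000*2.3900)
= -3.1700 + 1.4500 * 0.1478
= -2.9557

-2.9557


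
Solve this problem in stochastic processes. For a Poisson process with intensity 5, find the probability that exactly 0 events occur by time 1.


P(N(t)=k) = (lambda*t)^k * exp(-lambda*t) / k!
lambda*t = 5
= 5^0 * exp(-5) / 0!
= 1 * 0.0067 / 1
= 0.0067

0.0067


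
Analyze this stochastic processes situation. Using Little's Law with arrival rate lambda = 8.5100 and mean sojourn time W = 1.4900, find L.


Little's Law: L = lambda * W
= 8.5100 * 1.4900
= 12.6799

12.6799


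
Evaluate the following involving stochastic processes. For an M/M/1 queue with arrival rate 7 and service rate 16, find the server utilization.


rho = lambda/mu
= 7/16
= 0.4375

0.4375


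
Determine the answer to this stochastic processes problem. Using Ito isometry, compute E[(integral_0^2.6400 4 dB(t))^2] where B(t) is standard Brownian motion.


By Ito isometry: E[(int f dB)^2] = int f^2 dt
= 4^2 * 2.6400
= 16 * 2.6400 = 42.2400

42.2400


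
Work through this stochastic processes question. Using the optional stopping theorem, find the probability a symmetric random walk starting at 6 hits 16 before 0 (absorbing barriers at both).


By optional stopping theorem: E(M at tau) = M(0) = 6
P(hit 16)*16 + P(hit 0)*0 = 6
P(hit 16) = (6 - 0)/(16 - 0) = 3/8 = 0.3750

0.3750


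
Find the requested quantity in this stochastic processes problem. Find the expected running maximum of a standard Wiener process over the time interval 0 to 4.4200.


E(max B(s)) = sqrt(2t/pi)
= sqrt(2*4.4200/pi)
= sqrt(2.8139)
= 1.6775

1.6775


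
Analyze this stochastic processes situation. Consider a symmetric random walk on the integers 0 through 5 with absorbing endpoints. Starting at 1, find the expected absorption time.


For symmetric RW on 0,...,N with absorbing barriers, E(i) = i*(N-i)
E(1) = 1 * 4 = 4

4


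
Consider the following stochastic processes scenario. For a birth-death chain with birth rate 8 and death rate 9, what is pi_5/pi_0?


For birth-death process, pi_n/pi_0 = (lambda/mu)^n
= (8/9)^5
= 0.5549

0.5549


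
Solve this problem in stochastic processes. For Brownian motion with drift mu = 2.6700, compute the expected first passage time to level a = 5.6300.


Expected first passage time = a/mu
= 5.6300/2.6700
= 2.1086

2.1086


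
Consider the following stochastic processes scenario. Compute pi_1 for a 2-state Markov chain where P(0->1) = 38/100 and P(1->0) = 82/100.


Stationary distribution: pi_0 = p10/(p01+p10), pi_1 = p01/(p01+p10)
p01 = 0.3800, p10 = 0.8200
pi_1 = 0.3167

0.3167


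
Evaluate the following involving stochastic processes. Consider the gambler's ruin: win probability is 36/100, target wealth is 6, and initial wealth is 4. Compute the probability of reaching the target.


Gambler's ruin formula:
r = q/p = 0.6400/0.3600 = 1.7778
P(win) = (1 - r^i)/(1 - r^N)
= (1 - 1.7778^4)/(1 - 1.7778^6)
= 0.2940

0.2940


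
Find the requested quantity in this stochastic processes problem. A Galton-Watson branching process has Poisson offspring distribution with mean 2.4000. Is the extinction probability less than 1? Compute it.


Since mu = 2.4000 > 1, extinction prob q < 1.
Solve s = exp(mu*(s-1)) iteratively.
q = 0.1214

0.1214


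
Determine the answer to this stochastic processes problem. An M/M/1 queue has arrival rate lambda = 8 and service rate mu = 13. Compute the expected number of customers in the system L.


rho = 8/13 = 0.6154
L = rho/(1-rho)
= 0.6154/0.3846
= 1.6000

1.6000


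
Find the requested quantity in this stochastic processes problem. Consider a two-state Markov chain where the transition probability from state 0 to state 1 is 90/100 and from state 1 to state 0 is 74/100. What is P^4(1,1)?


Computing P^4 by matrix multiplication.
P = [[0.1000, 0.9000], [0.7400, 0.2600]]
After raising P to the power 4:
P^4(1,1) = 0.6245

0.6245


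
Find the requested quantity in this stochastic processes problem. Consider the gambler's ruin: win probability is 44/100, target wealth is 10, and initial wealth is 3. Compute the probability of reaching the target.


Gambler's ruin formula:
r = q/p = 0.5600/0.4400 = 1.2727
P(win) = (1 - r^i)/(1 - r^N)
= (1 - 1.2727^3)/(1 - 1.2727^10)
= 0.1046

0.1046


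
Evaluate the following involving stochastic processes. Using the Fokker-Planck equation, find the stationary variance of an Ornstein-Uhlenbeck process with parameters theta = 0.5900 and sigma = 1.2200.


Stationary variance = sigma^2 / (2*theta)
= 1.2200^2 / (2*0.5900)
= 1.4884 / 1.1800
= 1.2614

1.2614


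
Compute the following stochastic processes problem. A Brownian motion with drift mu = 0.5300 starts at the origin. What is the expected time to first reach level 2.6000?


Expected first passage time = a/mu
= 2.6000/0.5300
= 4.9057

4.9057


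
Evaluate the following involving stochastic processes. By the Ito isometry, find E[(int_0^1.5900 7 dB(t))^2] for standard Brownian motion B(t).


By Ito isometry: E[(int f dB)^2] = int f^2 dt
= 7^2 * 1.5900
= 49 * 1.5900 = 77.9100

77.9100


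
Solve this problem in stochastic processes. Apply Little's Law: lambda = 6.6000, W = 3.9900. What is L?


Little's Law: L = lambda * W
= 6.6000 * 3.9900
= 26.3340

26.3340


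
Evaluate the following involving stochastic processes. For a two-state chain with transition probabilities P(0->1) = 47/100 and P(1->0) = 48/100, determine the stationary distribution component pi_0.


Stationary distribution: pi_0 = p10/(p01+p10), pi_1 = p01/(p01+p10)
p01 = 0.4700, p10 = 0.4800
pi_0 = 0.5053

0.5053


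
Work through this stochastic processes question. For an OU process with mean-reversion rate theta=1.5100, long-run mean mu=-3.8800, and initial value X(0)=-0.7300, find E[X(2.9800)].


E[X(t)] = mu + (X(0) - mu)*exp(-theta*t)
= -3.8800 + (-0.7300 - -3.8800)*exp(-1.5100*2.9800)
= -3.8800 + 3.1500 * 0.0111
= -3.8450

-3.8450


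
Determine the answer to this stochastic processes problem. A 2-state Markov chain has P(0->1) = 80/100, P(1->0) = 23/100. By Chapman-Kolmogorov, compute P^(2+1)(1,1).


P^3 = P^2 * P^1
Computing via matrix multiplication of the transition matrix.
Entry (1,1) of P^3 = 0.7767

0.7767


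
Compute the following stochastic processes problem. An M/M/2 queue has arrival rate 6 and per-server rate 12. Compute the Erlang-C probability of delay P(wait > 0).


a = lambda/mu = 0.5000
rho = a/c = 0.2500
Erlang-C formula applied:
C(c,a) = 0.1000

0.1000


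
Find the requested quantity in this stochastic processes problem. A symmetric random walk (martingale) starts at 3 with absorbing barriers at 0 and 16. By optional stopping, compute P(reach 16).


By optional stopping theorem: E(M at tau) = M(0) = 3
P(hit 16)*16 + P(hit 0)*0 = 3
P(hit 16) = (3 - 0)/(16 - 0) = 3/16 = 0.1875

0.1875


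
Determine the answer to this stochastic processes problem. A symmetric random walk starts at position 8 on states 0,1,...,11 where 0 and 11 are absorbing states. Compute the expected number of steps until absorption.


For symmetric RW on 0,...,N with absorbing barriers, E(i) = i*(N-i)
E(8) = 8 * 3 = 24

24


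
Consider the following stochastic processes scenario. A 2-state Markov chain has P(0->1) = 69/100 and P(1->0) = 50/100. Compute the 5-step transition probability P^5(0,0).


Computing P^5 by matrix multiplication.
P = [[0.3100, 0.6900], [0.5000, 0.5000]]
After raising P to the power 5:
P^5(0,0) = 0.4200

0.4200


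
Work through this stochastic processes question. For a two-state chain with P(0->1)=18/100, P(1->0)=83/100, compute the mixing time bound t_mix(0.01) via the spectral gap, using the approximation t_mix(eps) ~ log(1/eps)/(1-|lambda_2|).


lambda_2 = |1 - p01 - p10| = |1 - 0.1800 - 0.8300| = 0.0100
t_mix ~ log(1/eps)/(1 - |lambda_2|)
= log(100)/(1 - 0.0100) = 4.6052/0.9900
= 4.6517

4.6517


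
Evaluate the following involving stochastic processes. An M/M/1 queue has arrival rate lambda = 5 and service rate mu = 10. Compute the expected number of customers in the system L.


rho = 5/10 = 0.5000
L = rho/(1-rho)
= 0.5000/0.5000
= 1.0000

1.0000


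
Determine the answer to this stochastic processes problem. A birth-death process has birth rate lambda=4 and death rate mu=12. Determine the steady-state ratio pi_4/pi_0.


For birth-death process, pi_n/pi_0 = (lambda/mu)^n
= (4/12)^4
= 0.0123

0.0123


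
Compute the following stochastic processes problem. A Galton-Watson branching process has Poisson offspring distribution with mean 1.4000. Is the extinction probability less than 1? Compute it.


Since mu = 1.4000 > 1, extinction prob q < 1.
Solve s = exp(mu*(s-1)) iteratively.
q = 0.4890

0.4890


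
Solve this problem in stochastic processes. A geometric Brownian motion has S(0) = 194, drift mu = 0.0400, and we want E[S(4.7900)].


E[S(t)] = S(0) * exp(mu * t)
= 194 * exp(0.0400 * 4.7900)
= 194 * 1.2112
= 234.9701

234.9701


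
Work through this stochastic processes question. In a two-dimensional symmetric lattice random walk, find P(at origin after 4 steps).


P = C(4,2)^2 / 4^4
= 6^2 / 256
= 36 / 256
= 0.1406

0.1406


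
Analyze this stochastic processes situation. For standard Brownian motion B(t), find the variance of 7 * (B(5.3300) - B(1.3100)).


Var(alpha*(B(t)-B(s))) = alpha^2 * (t-s)
= 7^2 * (5.3300 - 1.3100)
= 49 * 4.0200
= 196.9800

196.9800


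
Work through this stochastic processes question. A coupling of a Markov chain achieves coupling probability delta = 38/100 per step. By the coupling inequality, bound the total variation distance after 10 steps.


TV distance bound <= (1-delta)^n
= (1 - 0.3800)^10
= 0.6200^10
= 0.0084

0.0084


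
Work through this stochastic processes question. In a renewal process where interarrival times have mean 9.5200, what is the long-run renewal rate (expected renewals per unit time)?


Long-run renewal rate = 1/E(X)
= 1/9.5200
= 0.1050

0.1050


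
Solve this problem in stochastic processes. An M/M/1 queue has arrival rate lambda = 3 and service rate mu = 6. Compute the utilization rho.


rho = lambda/mu
= 3/6
= 0.5000

0.5000


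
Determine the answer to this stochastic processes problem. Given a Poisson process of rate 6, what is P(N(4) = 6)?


P(N(t)=k) = (lambda*t)^k * exp(-lambda*t) / k!
lambda*t = 24
= 24^6 * exp(-24) / 6!
= 191102976 * 3.7751e-11 / 720
= 1.0020e-05

1.0020e-05


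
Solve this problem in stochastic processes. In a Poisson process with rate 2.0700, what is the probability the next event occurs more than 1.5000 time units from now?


P(X > t) = exp(-lambda * t)
= exp(-2.0700 * 1.5000)
= exp(-3.1050) = 0.0448

0.0448


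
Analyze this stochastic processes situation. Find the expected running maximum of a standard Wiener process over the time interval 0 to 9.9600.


E(max B(s)) = sqrt(2t/pi)
= sqrt(2*9.9600/pi)
= sqrt(6.3407)
= 2.5181

2.5181


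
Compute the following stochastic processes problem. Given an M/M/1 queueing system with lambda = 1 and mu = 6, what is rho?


rho = lambda/mu
= 1/6
= 0.1667

0.1667


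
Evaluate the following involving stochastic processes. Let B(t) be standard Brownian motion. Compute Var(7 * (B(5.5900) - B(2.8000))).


Var(alpha*(B(t)-B(s))) = alpha^2 * (t-s)
= 7^2 * (5.5900 - 2.8000)
= 49 * 2.7900
= 136.7100

136.7100


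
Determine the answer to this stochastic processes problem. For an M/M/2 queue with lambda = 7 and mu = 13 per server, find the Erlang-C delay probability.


a = lambda/mu = 0.5385
rho = a/c = 0.2692
Erlang-C formula applied:
C(c,a) = 0.1142

0.1142


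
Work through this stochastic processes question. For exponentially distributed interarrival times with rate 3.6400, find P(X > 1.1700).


P(X > t) = exp(-lambda * t)
= exp(-3.6400 * 1.1700)
= exp(-4.2588) = 0.0141

0.0141


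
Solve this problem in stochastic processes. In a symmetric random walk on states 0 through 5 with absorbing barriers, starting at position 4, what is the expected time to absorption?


For symmetric RW on 0,...,N with absorbing barriers, E(i) = i*(N-i)
E(4) = 4 * 1 = 4

4


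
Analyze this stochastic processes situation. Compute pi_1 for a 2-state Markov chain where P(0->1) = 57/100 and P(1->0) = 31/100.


Stationary distribution: pi_0 = p10/(p01+p10), pi_1 = p01/(p01+p10)
p01 = 0.5700, p10 = 0.3100
pi_1 = 0.6477

0.6477


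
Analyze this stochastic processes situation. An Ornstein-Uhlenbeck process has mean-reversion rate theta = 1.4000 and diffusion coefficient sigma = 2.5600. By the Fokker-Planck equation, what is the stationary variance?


Stationary variance = sigma^2 / (2*theta)
= 2.5600^2 / (2*1.4000)
= 6.5536 / 2.8000
= 2.3406

2.3406


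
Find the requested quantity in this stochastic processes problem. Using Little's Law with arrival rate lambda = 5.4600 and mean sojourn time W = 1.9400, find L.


Little's Law: L = lambda * W
= 5.4600 * 1.9400
= 10.5924

10.5924


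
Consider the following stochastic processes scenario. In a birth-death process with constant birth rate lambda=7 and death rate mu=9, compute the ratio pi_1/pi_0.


For birth-death process, pi_n/pi_0 = (lambda/mu)^n
= (7/9)^1
= 0.7778

0.7778


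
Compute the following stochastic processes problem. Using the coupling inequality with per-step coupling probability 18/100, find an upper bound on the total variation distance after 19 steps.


TV distance bound <= (1-delta)^n
= (1 - 0.1800)^19
= 0.8200^19
= 0.0230

0.0230


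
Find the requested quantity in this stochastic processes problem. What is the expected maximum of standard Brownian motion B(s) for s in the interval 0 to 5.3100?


E(max B(s)) = sqrt(2t/pi)
= sqrt(2*5.3100/pi)
= sqrt(3.3805)
= 1.8386

1.8386


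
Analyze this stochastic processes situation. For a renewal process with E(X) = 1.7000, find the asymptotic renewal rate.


Long-run renewal rate = 1/E(X)
= 1/1.7000
= 0.5882

0.5882


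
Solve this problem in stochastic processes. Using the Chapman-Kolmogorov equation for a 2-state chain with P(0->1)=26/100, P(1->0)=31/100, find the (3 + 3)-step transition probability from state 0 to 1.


P^6 = P^3 * P^3
Computing via matrix multiplication of the transition matrix.
Entry (0,1) of P^6 = 0.4533

0.4533


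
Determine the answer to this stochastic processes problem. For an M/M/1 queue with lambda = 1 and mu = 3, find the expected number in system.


rho = 1/3 = 0.3333
L = rho/(1-rho)
= 0.3333/0.6667
= 0.5000

0.5000


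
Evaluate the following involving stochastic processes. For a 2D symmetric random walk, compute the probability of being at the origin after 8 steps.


P = C(8,4)^2 / 4^8
= 70^2 / 65536
= 4900 / 65536
= 0.0748

0.0748


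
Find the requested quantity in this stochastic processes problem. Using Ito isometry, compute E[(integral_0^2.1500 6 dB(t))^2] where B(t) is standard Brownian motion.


By Ito isometry: E[(int f dB)^2] = int f^2 dt
= 6^2 * 2.1500
= 36 * 2.1500 = 77.4000

77.4000


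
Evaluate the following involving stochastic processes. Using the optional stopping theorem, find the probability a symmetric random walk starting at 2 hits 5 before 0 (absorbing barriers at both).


By optional stopping theorem: E(M at tau) = M(0) = 2
P(hit 5)*5 + P(hit 0)*0 = 2
P(hit 5) = (2 - 0)/(5 - 0) = 2/5 = 0.4000

0.4000


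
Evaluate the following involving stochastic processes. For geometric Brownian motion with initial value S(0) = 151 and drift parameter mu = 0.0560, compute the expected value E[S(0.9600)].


E[S(t)] = S(0) * exp(mu * t)
= 151 * exp(0.0560 * 0.9600)
= 151 * 1.0552
= 159.3399

159.3399


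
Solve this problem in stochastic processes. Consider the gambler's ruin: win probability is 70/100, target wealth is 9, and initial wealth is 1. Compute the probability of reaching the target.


Gambler's ruin formula:
r = q/p = 0.3000/0.7000 = 0.4286
P(win) = (1 - r^i)/(1 - r^N)
= (1 - 0.4286^1)/(1 - 0.4286^9)
= 0.5717

0.5717


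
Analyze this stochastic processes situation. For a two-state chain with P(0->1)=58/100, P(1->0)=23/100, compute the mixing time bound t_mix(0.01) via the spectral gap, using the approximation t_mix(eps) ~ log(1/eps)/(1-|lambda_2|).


lambda_2 = |1 - p01 - p10| = |1 - 0.5800 - 0.2300| = 0.1900
t_mix ~ log(1/eps)/(1 - |lambda_2|)
= log(100)/(1 - 0.1900) = 4.6052/0.8100
= 5.6854

5.6854


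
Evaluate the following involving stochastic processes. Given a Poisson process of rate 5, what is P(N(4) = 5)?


P(N(t)=k) = (lambda*t)^k * exp(-lambda*t) / k!
lambda*t = 20
= 20^5 * exp(-20) / 5!
= 3200000 * 2.0612e-09 / 120
= 5.4964e-05

5.4964e-05


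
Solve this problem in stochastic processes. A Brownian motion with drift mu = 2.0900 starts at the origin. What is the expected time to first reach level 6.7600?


Expected first passage time = a/mu
= 6.7600/2.0900
= 3.2344

3.2344


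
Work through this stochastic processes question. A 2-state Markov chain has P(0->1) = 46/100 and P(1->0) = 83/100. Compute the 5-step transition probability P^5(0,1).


Computing P^5 by matrix multiplication.
P = [[0.5400, 0.4600], [0.8300, 0.1700]]
After raising P to the power 5:
P^5(0,1) = 0.3573

0.3573


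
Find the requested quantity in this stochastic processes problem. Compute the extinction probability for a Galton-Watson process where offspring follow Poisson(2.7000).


Since mu = 2.7000 > 1, extinction prob q < 1.
Solve s = exp(mu*(s-1)) iteratively.
q = 0.0844

0.0844


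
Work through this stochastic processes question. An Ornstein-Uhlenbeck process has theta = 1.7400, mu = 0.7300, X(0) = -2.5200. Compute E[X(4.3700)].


E[X(t)] = mu + (X(0) - mu)*exp(-theta*t)
= 0.7300 + (-2.5200 - 0.7300)*exp(-1.7400*4.3700)
= 0.7300 + -3.2500 * 4.9855e-04
= 0.7284

0.7284


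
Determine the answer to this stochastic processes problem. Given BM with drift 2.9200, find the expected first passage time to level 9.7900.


Expected first passage time = a/mu
= 9.7900/2.9200
= 3.3527

3.3527


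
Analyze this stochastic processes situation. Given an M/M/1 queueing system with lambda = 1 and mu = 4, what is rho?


rho = lambda/mu
= 1/4
= 0.2500

0.2500


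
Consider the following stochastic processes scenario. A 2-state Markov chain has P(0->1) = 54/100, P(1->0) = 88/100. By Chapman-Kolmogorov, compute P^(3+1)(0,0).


P^4 = P^3 * P^1
Computing via matrix multiplication of the transition matrix.
Entry (0,0) of P^4 = 0.6316

0.6316


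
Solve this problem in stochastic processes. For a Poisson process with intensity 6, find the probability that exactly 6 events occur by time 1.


P(N(t)=k) = (lambda*t)^k * exp(-lambda*t) / k!
lambda*t = 6
= 6^6 * exp(-6) / 6!
= 46656 * 0.0025 / 720
= 0.1606

0.1606


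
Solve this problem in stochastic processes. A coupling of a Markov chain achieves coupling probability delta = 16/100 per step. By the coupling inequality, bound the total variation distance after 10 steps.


TV distance bound <= (1-delta)^n
= (1 - 0.1600)^10
= 0.8400^10
= 0.1749

0.1749


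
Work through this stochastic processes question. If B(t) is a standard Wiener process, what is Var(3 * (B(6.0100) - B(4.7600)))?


Var(alpha*(B(t)-B(s))) = alpha^2 * (t-s)
= 3^2 * (6.0100 - 4.7600)
= 9 * 1.2500
= 11.2500

11.2500


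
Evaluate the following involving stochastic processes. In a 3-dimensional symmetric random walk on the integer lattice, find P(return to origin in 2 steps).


P(return in 2 steps) = P(reverse first step) = 1/(2d)
= 1/6
= 0.1667

0.1667


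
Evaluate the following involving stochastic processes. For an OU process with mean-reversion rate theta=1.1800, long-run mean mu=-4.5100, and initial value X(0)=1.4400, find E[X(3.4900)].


E[X(t)] = mu + (X(0) - mu)*exp(-theta*t)
= -4.5100 + (1.4400 - -4.5100)*exp(-1.1800*3.4900)
= -4.5100 + 5.9500 * 0.0163
= -4.4132

-4.4132


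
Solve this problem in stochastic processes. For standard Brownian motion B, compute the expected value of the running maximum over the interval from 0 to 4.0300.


E(max B(s)) = sqrt(2t/pi)
= sqrt(2*4.0300/pi)
= sqrt(2.5656)
= 1.6017

1.6017


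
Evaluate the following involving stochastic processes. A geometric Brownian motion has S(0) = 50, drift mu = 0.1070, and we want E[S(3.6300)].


E[S(t)] = S(0) * exp(mu * t)
= 50 * exp(0.1070 * 3.6300)
= 50 * 1.4746
= 73.7317

73.7317


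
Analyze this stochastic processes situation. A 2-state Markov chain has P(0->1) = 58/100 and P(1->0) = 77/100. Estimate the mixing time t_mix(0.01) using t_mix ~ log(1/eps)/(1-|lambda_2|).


lambda_2 = |1 - p01 - p10| = |1 - 0.5800 - 0.7700| = 0.3500
t_mix ~ log(1/eps)/(1 - |lambda_2|)
= log(100)/(1 - 0.3500) = 4.6052/0.6500
= 7.0849

7.0849


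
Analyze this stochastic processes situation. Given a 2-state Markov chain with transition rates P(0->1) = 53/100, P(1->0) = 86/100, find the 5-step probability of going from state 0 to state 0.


Computing P^5 by matrix multiplication.
P = [[0.4700, 0.5300], [0.8600, 0.1400]]
After raising P to the power 5:
P^5(0,0) = 0.6153

0.6153


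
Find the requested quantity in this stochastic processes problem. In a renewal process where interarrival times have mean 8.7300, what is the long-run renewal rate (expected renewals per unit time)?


Long-run renewal rate = 1/E(X)
= 1/8.7300
= 0.1145

0.1145


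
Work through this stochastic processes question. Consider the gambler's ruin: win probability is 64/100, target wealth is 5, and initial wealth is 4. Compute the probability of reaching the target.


Gambler's ruin formula:
r = q/p = 0.3600/0.6400 = 0.5625
P(win) = (1 - r^i)/(1 - r^N)
= (1 - 0.5625^4)/(1 - 0.5625^5)
= 0.9536

0.9536


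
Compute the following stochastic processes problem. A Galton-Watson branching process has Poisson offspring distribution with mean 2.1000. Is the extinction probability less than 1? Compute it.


Since mu = 2.1000 > 1, extinction prob q < 1.
Solve s = exp(mu*(s-1)) iteratively.
q = 0.1779

0.1779


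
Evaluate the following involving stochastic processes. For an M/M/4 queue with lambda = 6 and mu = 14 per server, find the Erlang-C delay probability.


a = lambda/mu = 0.4286
rho = a/c = 0.1071
Erlang-C formula applied:
C(c,a) = 0.0010

0.0010


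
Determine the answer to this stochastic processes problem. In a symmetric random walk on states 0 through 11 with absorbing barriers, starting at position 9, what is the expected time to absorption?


For symmetric RW on 0,...,N with absorbing barriers, E(i) = i*(N-i)
E(9) = 9 * 2 = 18

18


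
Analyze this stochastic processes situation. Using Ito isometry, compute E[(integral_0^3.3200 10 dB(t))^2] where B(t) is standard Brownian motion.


By Ito isometry: E[(int f dB)^2] = int f^2 dt
= 10^2 * 3.3200
= 100 * 3.3200 = 332.0000

332.0000


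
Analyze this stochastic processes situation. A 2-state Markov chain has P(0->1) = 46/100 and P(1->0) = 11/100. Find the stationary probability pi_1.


Stationary distribution: pi_0 = p10/(p01+p10), pi_1 = p01/(p01+p10)
p01 = 0.4600, p10 = 0.1100
pi_1 = 0.8070

0.8070


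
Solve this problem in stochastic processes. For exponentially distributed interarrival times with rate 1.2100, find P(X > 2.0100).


P(X > t) = exp(-lambda * t)
= exp(-1.2100 * 2.0100)
= exp(-2.4321) = 0.0879

0.0879


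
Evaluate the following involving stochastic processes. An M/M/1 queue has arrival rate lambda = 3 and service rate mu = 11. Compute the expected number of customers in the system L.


rho = 3/11 = 0.2727
L = rho/(1-rho)
= 0.2727/0.7273
= 0.3750

0.3750


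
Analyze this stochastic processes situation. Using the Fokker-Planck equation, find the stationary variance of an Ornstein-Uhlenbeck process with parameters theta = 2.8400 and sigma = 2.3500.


Stationary variance = sigma^2 / (2*theta)
= 2.3500^2 / (2*2.8400)
= 5.5225 / 5.6800
= 0.9723

0.9723


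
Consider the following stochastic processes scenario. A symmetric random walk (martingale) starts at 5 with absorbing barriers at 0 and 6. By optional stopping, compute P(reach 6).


By optional stopping theorem: E(M at tau) = M(0) = 5
P(hit 6)*6 + P(hit 0)*0 = 5
P(hit 6) = (5 - 0)/(6 - 0) = 5/6 = 0.8333

0.8333


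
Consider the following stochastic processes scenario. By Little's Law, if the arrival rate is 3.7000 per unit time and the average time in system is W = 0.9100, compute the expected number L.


Little's Law: L = lambda * W
= 3.7000 * 0.9100
= 3.3670

3.3670


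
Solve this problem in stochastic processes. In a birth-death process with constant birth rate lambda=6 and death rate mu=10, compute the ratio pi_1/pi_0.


For birth-death process, pi_n/pi_0 = (lambda/mu)^n
= (6/10)^1
= 0.6000

0.6000


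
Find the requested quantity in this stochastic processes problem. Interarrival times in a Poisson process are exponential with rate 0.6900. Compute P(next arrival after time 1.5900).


P(X > t) = exp(-lambda * t)
= exp(-0.6900 * 1.5900)
= exp(-1.0971) = 0.3338

0.3338


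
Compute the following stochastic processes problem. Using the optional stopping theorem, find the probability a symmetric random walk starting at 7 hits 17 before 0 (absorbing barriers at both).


By optional stopping theorem: E(M at tau) = M(0) = 7
P(hit 17)*17 + P(hit 0)*0 = 7
P(hit 17) = (7 - 0)/(17 - 0) = 7/17 = 0.4118

0.4118


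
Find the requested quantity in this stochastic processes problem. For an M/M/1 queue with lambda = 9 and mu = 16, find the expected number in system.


rho = 9/16 = 0.5625
L = rho/(1-rho)
= 0.5625/0.4375
= 1.2857

1.2857


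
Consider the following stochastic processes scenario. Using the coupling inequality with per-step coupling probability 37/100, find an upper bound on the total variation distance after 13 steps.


TV distance bound <= (1-delta)^n
= (1 - 0.3700)^13
= 0.6300^13
= 0.0025

0.0025
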